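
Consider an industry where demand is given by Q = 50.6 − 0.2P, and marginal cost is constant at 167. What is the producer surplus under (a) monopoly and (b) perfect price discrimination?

Inverting demand: P = 253 − 5Q.
A monopolist chooses Q where MR = MC. MR = 253 − 10Q; setting this equal to 167 gives Q = 8.6 and P = 210.
PS = (210 − 167)·8.6 = 369.8.
With perfect price discrimination, output is the efficient level Q = 17.2 (where demand meets MC), but every buyer pays their willingness to pay: CS = 0 and PS = total surplus.
PS = ½·(253 − 167)·17.2 = 739.6.

Monopoly: PS = 369.8; Perfect PD: PS = 739.6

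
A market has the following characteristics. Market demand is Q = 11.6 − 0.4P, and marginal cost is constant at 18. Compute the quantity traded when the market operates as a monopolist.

Inverting demand: P = 29 − 2.5Q.
The monopolist equates marginal revenue to marginal cost: 29 − 5Q = 18, so Q = 2.2. From demand, P = 23.5.

Q = 2.2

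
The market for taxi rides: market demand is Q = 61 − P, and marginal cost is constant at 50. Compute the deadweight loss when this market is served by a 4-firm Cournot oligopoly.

Inverting demand: P = 61 − Q.
Under competition P = MC = 50, so Q = (61 − 50)/1 = 11.
Cournot with 4 identical firms: the symmetric best-response condition is 61 − 5q = 50. Each firm produces q = 2.2, total output Q = 8.8, price P = 52.2.
DWL is the triangle between Q = 8.8 and Q = 11: ½·(11 − 8.8)·(52.2 − 50) = 2.42.

DWL = 2.42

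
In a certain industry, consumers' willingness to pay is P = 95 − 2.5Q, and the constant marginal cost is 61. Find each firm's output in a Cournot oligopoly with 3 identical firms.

Cournot with 3 identical firms: the symmetric best-response condition is 95 − 10q = 61. Each firm produces q = 3.4, total output Q = 10.2, price P = 69.5.

q_i = 3.4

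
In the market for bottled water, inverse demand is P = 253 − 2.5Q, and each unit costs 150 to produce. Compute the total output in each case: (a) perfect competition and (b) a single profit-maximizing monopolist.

Competition: Q = 41.2; Monopoly: Q = 20.6

Perfect competition: P = MC = 150, so 253 − 2.5Q = 150 and Q = 41.2.
The monopolist equates marginal revenue to marginal cost: 253 − 5Q = 150, so Q = 20.6. From demand, P = 201.5.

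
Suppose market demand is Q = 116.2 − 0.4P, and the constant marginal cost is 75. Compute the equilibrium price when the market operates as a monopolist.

P = 182.75

Inverting demand: P = 290.5 − 2.5Q.
A monopolist chooses Q where MR = MC. MR = 290.5 − 5Q; setting this equal to 75 gives Q = 43.1 and P = 182.75.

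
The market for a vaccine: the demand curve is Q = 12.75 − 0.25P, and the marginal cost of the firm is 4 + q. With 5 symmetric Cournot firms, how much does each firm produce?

q_i = 1.88

Inverting demand: P = 51 − 4Q.
With 5 symmetric Cournot firms, each firm's FOC gives 51 − 24q = 4 + q, so q = 1.88, Q = 5·1.88 = 9.4, and P = 13.4.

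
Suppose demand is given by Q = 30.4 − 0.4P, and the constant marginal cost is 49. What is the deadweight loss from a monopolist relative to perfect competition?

DWL = 36.45

Inverting demand: P = 76 − 2.5Q.
Competitive firms price at marginal cost: P = 49, giving Q = 10.8.
The monopolist equates marginal revenue to marginal cost: 76 − 5Q = 49, so Q = 5.4. From demand, P = 62.5.
DWL is the triangle between Q = 5.4 and Q = 10.8: ½·(10.8 − 5.4)·(62.5 − 49) = 36.45.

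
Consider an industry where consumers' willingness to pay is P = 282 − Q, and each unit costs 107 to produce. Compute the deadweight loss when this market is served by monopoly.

DWL = 3828.125

Under competition P = MC = 107, so Q = (282 − 107)/1 = 175.
Monopoly sets MR = MC: 282 − 2Q = 107 ⇒ Q = 87.5, P = 282 − 87.5 = 194.5.
DWL is the triangle between Q = 87.5 and Q = 175: ½·(175 − 87.5)·(194.5 − 107) = 3828.125.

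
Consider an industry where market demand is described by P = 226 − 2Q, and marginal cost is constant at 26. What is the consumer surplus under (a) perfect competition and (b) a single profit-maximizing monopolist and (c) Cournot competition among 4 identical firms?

Competitive firms price at marginal cost: P = 26, giving Q = 100.
CS = ½·(226 − 26)·100 = 10000.
The monopolist equates marginal revenue to marginal cost: 226 − 4Q = 26, so Q = 50. From demand, P = 126.
CS = ½·(226 − 126)·50 = 2500.
In a 4-firm Cournot equilibrium, symmetry and the first-order condition give q = (226 − 26)/(10) = 20. So Q = 80 and P = 66.
CS = ½·(226 − 66)·80 = 6400.

Competition: CS = 10000; Monopoly: CS = 2500; Cournot: CS = 6400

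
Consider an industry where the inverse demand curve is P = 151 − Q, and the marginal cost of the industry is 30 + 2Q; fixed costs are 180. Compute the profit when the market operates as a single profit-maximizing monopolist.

Profit = 1650.125

Monopoly sets MR = MC: 151 − 2Q = 30 + 2Q ⇒ Q = 30.25, P = 151 − 30.25 = 120.75.
Profit = 120.75·30.25 − (30·30.25 + ½·2·30.25²) − 180 = 1650.125.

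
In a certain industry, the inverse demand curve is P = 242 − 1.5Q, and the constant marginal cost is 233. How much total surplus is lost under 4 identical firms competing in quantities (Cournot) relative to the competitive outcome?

Perfect competition: P = MC = 233, so 242 − 1.5Q = 233 and Q = 6.
With 4 symmetric Cournot firms, each firm's FOC gives 242 − 7.5q = 233, so q = 1.2, Q = 4·1.2 = 4.8, and P = 234.8.
DWL is the triangle between Q = 4.8 and Q = 6: ½·(6 − 4.8)·(234.8 − 233) = 1.08.

DWL = 1.08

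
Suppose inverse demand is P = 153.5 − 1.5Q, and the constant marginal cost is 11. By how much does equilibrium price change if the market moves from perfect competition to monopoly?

Under competition P = MC = 11, so Q = (153.5 − 11)/1.5 = 95.
Monopoly sets MR = MC: 153.5 − 3Q = 11 ⇒ Q = 47.5, P = 153.5 − 1.5·47.5 = 82.25.
Change in equilibrium price: 82.25 − 11 = 71.25.

P rises by 71.25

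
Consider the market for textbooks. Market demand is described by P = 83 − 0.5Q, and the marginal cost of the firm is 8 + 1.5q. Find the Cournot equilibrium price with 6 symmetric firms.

P = 38

Cournot with 6 identical firms: the symmetric best-response condition is 83 − 3.5q = 8 + 1.5q. Each firm produces q = 15, total output Q = 90, price P = 38.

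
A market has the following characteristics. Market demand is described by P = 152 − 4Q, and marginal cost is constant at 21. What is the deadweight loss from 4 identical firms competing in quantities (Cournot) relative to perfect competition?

Under competition P = MC = 21, so Q = (152 − 21)/4 = 32.75.
In a 4-firm Cournot equilibrium, symmetry and the first-order condition give q = (152 − 21)/(20) = 6.55. So Q = 26.2 and P = 47.2.
DWL is the triangle between Q = 26.2 and Q = 32.75: ½·(32.75 − 26.2)·(47.2 − 21) = 85.805.

DWL = 85.805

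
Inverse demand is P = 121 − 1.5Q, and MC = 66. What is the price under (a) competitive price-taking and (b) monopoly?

Perfect competition: P = MC = 66, so 121 − 1.5Q = 66 and Q = 110/3.
Monopoly sets MR = MC: 121 − 3Q = 66 ⇒ Q = 55/3, P = 121 − 1.5·55/3 = 93.5.

Competition: P = 66; Monopoly: P = 93.5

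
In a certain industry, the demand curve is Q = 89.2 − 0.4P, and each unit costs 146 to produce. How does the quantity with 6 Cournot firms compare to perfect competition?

Cournot: Q = 26.4; Competition: Q = 30.8

Inverting demand: P = 223 − 2.5Q.
Cournot with 6 identical firms: the symmetric best-response condition is 223 − 17.5q = 146. Each firm produces q = 4.4, total output Q = 26.4, price P = 157.
Competitive firms price at marginal cost: P = 146, giving Q = 30.8.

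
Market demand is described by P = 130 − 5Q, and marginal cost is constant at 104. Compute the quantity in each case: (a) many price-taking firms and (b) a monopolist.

Competition: Q = 5.2; Monopoly: Q = 2.6

Competitive firms price at marginal cost: P = 104, giving Q = 5.2.
The monopolist equates marginal revenue to marginal cost: 130 − 10Q = 104, so Q = 2.6. From demand, P = 117.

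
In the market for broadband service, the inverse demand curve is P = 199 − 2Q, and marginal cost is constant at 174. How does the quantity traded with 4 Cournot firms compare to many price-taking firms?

Cournot: Q = 10; Competition: Q = 12.5

With 4 symmetric Cournot firms, each firm's FOC gives 199 − 10q = 174, so q = 2.5, Q = 4·2.5 = 10, and P = 179.
Under competition P = MC = 174, so Q = (199 − 174)/2 = 12.5.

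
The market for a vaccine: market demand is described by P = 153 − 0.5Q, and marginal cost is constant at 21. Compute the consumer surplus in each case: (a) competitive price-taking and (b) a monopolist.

Competitive firms price at marginal cost: P = 21, giving Q = 264.
CS = ½·(153 − 21)·264 = 17424.
The monopolist equates marginal revenue to marginal cost: 153 − Q = 21, so Q = 132. From demand, P = 87.
CS = ½·(153 − 87)·132 = 4356.

Competition: CS = 17424; Monopoly: CS = 4356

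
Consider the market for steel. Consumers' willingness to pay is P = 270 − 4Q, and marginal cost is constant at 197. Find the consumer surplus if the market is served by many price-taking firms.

CS = 666.125

Perfect competition: P = MC = 197, so 270 − 4Q = 197 and Q = 18.25.
CS = ½·(270 − 197)·18.25 = 666.125.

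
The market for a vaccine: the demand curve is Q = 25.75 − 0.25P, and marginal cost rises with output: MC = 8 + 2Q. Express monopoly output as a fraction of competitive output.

Inverting demand: P = 103 − 4Q.
The monopolist equates marginal revenue to marginal cost: 103 − 8Q = 8 + 2Q, so Q = 9.5. From demand, P = 65.
Competitive equilibrium sets price equal to marginal cost: 103 − 4Q = 8 + 2Q, so Q = 95/6 and P = 119/3.
Ratio Q_m/Q_c = 9.5/(95/6) = 0.6.

Q_m/Q_c = 0.6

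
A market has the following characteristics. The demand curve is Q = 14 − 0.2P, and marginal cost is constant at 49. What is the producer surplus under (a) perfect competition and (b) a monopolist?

Inverting demand: P = 70 − 5Q.
Perfect competition: P = MC = 49, so 70 − 5Q = 49 and Q = 4.2.
PS = (49 − 49)·4.2 = 0.
Monopoly sets MR = MC: 70 − 10Q = 49 ⇒ Q = 2.1, P = 70 − 5·2.1 = 59.5.
PS = (59.5 − 49)·2.1 = 22.05.

Competition: PS = 0; Monopoly: PS = 22.05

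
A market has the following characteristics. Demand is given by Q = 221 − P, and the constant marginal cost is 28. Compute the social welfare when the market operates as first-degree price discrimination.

TS = 18624.5

Inverting demand: P = 221 − Q.
Under first-degree price discrimination the firm charges each unit its demand price and produces up to where P = MC, i.e. Q = 193. Consumer surplus is zero; producer surplus equals total surplus.
TS = 18624.5 (equal to competitive TS).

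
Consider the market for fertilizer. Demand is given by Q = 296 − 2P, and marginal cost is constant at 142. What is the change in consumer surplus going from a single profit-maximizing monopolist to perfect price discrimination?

Inverting demand: P = 148 − 0.5Q.
A monopolist chooses Q where MR = MC. MR = 148 − Q; setting this equal to 142 gives Q = 6 and P = 145.
CS = ½·(148 − 145)·6 = 9.
A perfectly discriminating monopolist sells every unit with P(Q) ≥ MC(Q), so output equals the competitive quantity Q = 12. Each buyer pays their reservation price, so CS = 0 and the firm captures all surplus.
CS = 0.
Change in consumer surplus: 0 − 9 = −9.

Consumer surplus falls by 9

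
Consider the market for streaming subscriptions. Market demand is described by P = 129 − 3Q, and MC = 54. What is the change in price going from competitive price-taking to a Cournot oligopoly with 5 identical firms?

P rises by 12.5

Perfect competition: P = MC = 54, so 129 − 3Q = 54 and Q = 25.
With 5 symmetric Cournot firms, each firm's FOC gives 129 − 18q = 54, so q = 25/6, Q = 5·25/6 = 125/6, and P = 66.5.
Change in price: 66.5 − 54 = 12.5.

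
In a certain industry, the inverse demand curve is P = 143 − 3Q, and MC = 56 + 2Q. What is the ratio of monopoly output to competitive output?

A monopolist chooses Q where MR = MC. MR = 143 − 6Q; setting this equal to 56 + 2Q gives Q = 10.875 and P = 110.375.
Competitive equilibrium sets price equal to marginal cost: 143 − 3Q = 56 + 2Q, so Q = 17.4 and P = 90.8.
Ratio Q_m/Q_c = 10.875/17.4 = 0.625.

Q_m/Q_c = 0.625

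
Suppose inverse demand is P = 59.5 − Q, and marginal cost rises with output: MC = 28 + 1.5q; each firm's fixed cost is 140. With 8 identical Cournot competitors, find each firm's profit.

In a 8-firm Cournot equilibrium, symmetry and the first-order condition give q = (59.5 − 28)/(10.5) = 3. So Q = 24 and P = 35.5.
Each firm's profit = 35.5·3 − (28·3 + ½·1.5·3²) − 140 = −124.25.

π_i = −124.25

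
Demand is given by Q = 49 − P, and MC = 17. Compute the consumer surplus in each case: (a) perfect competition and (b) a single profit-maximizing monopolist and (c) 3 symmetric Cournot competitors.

Competition: CS = 512; Monopoly: CS = 128; Cournot: CS = 288

Inverting demand: P = 49 − Q.
Perfect competition: P = MC = 17, so 49 − Q = 17 and Q = 32.
CS = ½·(49 − 17)·32 = 512.
A monopolist chooses Q where MR = MC. MR = 49 − 2Q; setting this equal to 17 gives Q = 16 and P = 33.
CS = ½·(49 − 33)·16 = 128.
With 3 symmetric Cournot firms, each firm's FOC gives 49 − 4q = 17, so q = 8, Q = 3·8 = 24, and P = 25.
CS = ½·(49 − 25)·24 = 288.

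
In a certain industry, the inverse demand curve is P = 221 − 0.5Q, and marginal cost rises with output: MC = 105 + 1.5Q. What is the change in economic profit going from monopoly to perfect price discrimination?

π rises by 672.8

A monopolist chooses Q where MR = MC. MR = 221 − Q; setting this equal to 105 + 1.5Q gives Q = 46.4 and P = 197.8.
Profit = 197.8·46.4 − (105·46.4 + ½·1.5·46.4²) = 2691.2.
With perfect price discrimination, output is the efficient level Q = 58 (where demand meets MC), but every buyer pays their willingness to pay: CS = 0 and PS = total surplus.
PS equals the full surplus area, 3364. Profit = 3364 = 3364.
Change in economic profit: 3364 − 2691.2 = 672.8.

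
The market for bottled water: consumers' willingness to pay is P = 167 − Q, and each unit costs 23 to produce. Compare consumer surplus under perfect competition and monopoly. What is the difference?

Under competition P = MC = 23, so Q = (167 − 23)/1 = 144.
CS = ½·(167 − 23)·144 = 10368.
The monopolist equates marginal revenue to marginal cost: 167 − 2Q = 23, so Q = 72. From demand, P = 95.
CS = ½·(167 − 95)·72 = 2592.
Change in consumer surplus: 2592 − 10368 = −7776.

Consumer surplus falls by 7776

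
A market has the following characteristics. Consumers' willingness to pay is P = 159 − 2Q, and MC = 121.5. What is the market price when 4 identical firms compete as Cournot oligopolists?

P = 129

Cournot with 4 identical firms: the symmetric best-response condition is 159 − 10q = 121.5. Each firm produces q = 3.75, total output Q = 15, price P = 129.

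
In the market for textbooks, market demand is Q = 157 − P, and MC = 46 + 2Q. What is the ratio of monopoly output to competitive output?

Inverting demand: P = 157 − Q.
A monopolist chooses Q where MR = MC. MR = 157 − 2Q; setting this equal to 46 + 2Q gives Q = 27.75 and P = 129.25.
Under competition P = MC: 157 − Q = 46 + 2Q ⇒ Q = 37, P = 120.
Ratio Q_m/Q_c = 27.75/37 = 0.75.

Q_m/Q_c = 0.75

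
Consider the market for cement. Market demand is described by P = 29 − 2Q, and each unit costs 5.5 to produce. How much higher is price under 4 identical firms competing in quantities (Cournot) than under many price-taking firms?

P rises by 4.7

Competitive firms price at marginal cost: P = 5.5, giving Q = 11.75.
Cournot with 4 identical firms: the symmetric best-response condition is 29 − 10q = 5.5. Each firm produces q = 2.35, total output Q = 9.4, price P = 10.2.
Change in price: 10.2 − 5.5 = 4.7.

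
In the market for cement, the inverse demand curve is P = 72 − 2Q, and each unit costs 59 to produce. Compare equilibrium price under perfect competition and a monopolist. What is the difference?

Competitive firms price at marginal cost: P = 59, giving Q = 6.5.
Monopoly sets MR = MC: 72 − 4Q = 59 ⇒ Q = 3.25, P = 72 − 2·3.25 = 65.5.
Change in equilibrium price: 65.5 − 59 = 6.5.

Equilibrium price rises by 6.5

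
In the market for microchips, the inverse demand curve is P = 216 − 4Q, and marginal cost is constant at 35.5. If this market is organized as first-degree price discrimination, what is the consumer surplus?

With perfect price discrimination, output is the efficient level Q = 45.125 (where demand meets MC), but every buyer pays their willingness to pay: CS = 0 and PS = total surplus.
CS = 0.

CS = 0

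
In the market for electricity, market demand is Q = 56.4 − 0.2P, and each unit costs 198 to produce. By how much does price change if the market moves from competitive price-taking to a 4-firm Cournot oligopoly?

Inverting demand: P = 282 − 5Q.
Competitive firms price at marginal cost: P = 198, giving Q = 16.8.
In a 4-firm Cournot equilibrium, symmetry and the first-order condition give q = (282 − 198)/(25) = 3.36. So Q = 13.44 and P = 214.8.
Change in price: 214.8 − 198 = 16.8.

Price rises by 16.8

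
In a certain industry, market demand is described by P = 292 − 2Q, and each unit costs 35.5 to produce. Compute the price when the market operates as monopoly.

The monopolist equates marginal revenue to marginal cost: 292 − 4Q = 35.5, so Q = 64.125. From demand, P = 163.75.

P = 163.75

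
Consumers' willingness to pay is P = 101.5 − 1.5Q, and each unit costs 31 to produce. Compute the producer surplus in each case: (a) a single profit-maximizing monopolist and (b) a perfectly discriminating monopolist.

A monopolist chooses Q where MR = MC. MR = 101.5 − 3Q; setting this equal to 31 gives Q = 23.5 and P = 66.25.
PS = (66.25 − 31)·23.5 = 828.375.
Under first-degree price discrimination the firm charges each unit its demand price and produces up to where P = MC, i.e. Q = 47. Consumer surplus is zero; producer surplus equals total surplus.
PS = ½·(101.5 − 31)·47 = 1656.75.

Monopoly: PS = 828.375; Perfect PD: PS = 1656.75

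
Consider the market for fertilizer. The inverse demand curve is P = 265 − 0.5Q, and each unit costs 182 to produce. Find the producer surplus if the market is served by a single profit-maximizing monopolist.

PS = 3444.5

Monopoly sets MR = MC: 265 − Q = 182 ⇒ Q = 83, P = 265 − 0.5·83 = 223.5.
PS = (223.5 − 182)·83 = 3444.5.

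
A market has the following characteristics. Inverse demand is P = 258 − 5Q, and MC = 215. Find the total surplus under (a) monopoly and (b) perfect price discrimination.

Monopoly sets MR = MC: 258 − 10Q = 215 ⇒ Q = 4.3, P = 258 − 5·4.3 = 236.5.
CS = ½·(258 − 236.5)·4.3 = 46.225; PS = (236.5 − 215)·4.3 = 92.45; TS = 138.675.
Under first-degree price discrimination the firm charges each unit its demand price and produces up to where P = MC, i.e. Q = 8.6. Consumer surplus is zero; producer surplus equals total surplus.
TS = 184.9 (equal to competitive TS).

Monopoly: TS = 138.675; Perfect PD: TS = 184.9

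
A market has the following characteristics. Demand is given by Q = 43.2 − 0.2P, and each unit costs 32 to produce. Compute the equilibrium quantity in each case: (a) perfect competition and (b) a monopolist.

Competition: Q = 36.8; Monopoly: Q = 18.4

Inverting demand: P = 216 − 5Q.
Under competition P = MC = 32, so Q = (216 − 32)/5 = 36.8.
A monopolist chooses Q where MR = MC. MR = 216 − 10Q; setting this equal to 32 gives Q = 18.4 and P = 124.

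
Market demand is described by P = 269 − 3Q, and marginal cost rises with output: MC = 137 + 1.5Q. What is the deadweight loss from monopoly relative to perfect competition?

Competitive equilibrium sets price equal to marginal cost: 269 − 3Q = 137 + 1.5Q, so Q = 88/3 and P = 181.
A monopolist chooses Q where MR = MC. MR = 269 − 6Q; setting this equal to 137 + 1.5Q gives Q = 17.6 and P = 216.2.
CS = ½·(269 − 181)·88/3 = 3872/3; PS = (181·88/3 − 137·88/3 − ½·1.5·(88/3)²) = 1936/3; TS = 1936.
CS = ½·(269 − 216.2)·17.6 = 464.64; PS = (216.2·17.6 − 137·17.6 − ½·1.5·17.6²) = 1161.6; TS = 1626.24.
DWL = 1936 − 1626.24 = 309.76.

DWL = 309.76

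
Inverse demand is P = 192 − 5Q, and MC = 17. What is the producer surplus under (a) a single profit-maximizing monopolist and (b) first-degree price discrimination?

The monopolist equates marginal revenue to marginal cost: 192 − 10Q = 17, so Q = 17.5. From demand, P = 104.5.
PS = (104.5 − 17)·17.5 = 1531.25.
With perfect price discrimination, output is the efficient level Q = 35 (where demand meets MC), but every buyer pays their willingness to pay: CS = 0 and PS = total surplus.
PS = ½·(192 − 17)·35 = 3062.5.

Monopoly: PS = 1531.25; Perfect PD: PS = 3062.5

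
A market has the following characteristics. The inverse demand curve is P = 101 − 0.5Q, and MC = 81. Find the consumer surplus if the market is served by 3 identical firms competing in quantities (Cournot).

With 3 symmetric Cournot firms, each firm's FOC gives 101 − 2q = 81, so q = 10, Q = 3·10 = 30, and P = 86.
CS = ½·(101 − 86)·30 = 225.

CS = 225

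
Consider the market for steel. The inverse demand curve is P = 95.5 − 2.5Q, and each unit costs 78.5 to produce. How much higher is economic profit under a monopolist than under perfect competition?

Economic profit rises by 28.9

Perfect competition: P = MC = 78.5, so 95.5 − 2.5Q = 78.5 and Q = 6.8.
Profit = (78.5 − 78.5)·6.8 = 0.
Monopoly sets MR = MC: 95.5 − 5Q = 78.5 ⇒ Q = 3.4, P = 95.5 − 2.5·3.4 = 87.
Profit = (87 − 78.5)·3.4 = 28.9.
Change in economic profit: 28.9 − 0 = 28.9.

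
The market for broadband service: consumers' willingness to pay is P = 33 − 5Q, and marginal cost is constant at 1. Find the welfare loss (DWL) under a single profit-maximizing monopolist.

DWL = 25.6

Under competition P = MC = 1, so Q = (33 − 1)/5 = 6.4.
A monopolist chooses Q where MR = MC. MR = 33 − 10Q; setting this equal to 1 gives Q = 3.2 and P = 17.
DWL is the triangle between Q = 3.2 and Q = 6.4: ½·(6.4 − 3.2)·(17 − 1) = 25.6.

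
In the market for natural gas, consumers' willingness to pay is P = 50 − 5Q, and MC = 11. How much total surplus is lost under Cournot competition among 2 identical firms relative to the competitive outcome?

DWL = 16.9

Perfect competition: P = MC = 11, so 50 − 5Q = 11 and Q = 7.8.
In a 2-firm Cournot equilibrium, symmetry and the first-order condition give q = (50 − 11)/(15) = 2.6. So Q = 5.2 and P = 24.
DWL is the triangle between Q = 5.2 and Q = 7.8: ½·(7.8 − 5.2)·(24 − 11) = 16.9.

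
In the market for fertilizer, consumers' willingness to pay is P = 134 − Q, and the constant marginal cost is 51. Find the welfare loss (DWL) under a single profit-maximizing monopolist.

Perfect competition: P = MC = 51, so 134 − Q = 51 and Q = 83.
The monopolist equates marginal revenue to marginal cost: 134 − 2Q = 51, so Q = 41.5. From demand, P = 92.5.
DWL is the triangle between Q = 41.5 and Q = 83: ½·(83 − 41.5)·(92.5 − 51) = 861.125.

DWL = 861.125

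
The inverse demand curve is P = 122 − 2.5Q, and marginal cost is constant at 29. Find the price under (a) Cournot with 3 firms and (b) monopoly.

With 3 symmetric Cournot firms, each firm's FOC gives 122 − 10q = 29, so q = 9.3, Q = 3·9.3 = 27.9, and P = 52.25.
A monopolist chooses Q where MR = MC. MR = 122 − 5Q; setting this equal to 29 gives Q = 18.6 and P = 75.5.

Cournot: P = 52.25; Monopoly: P = 75.5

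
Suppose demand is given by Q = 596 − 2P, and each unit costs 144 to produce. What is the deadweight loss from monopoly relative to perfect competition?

DWL = 5929

Inverting demand: P = 298 − 0.5Q.
Perfect competition: P = MC = 144, so 298 − 0.5Q = 144 and Q = 308.
The monopolist equates marginal revenue to marginal cost: 298 − Q = 144, so Q = 154. From demand, P = 221.
DWL is the triangle between Q = 154 and Q = 308: ½·(308 − 154)·(221 − 144) = 5929.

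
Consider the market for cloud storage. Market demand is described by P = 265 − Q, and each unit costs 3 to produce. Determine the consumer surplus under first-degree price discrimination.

Under first-degree price discrimination the firm charges each unit its demand price and produces up to where P = MC, i.e. Q = 262. Consumer surplus is zero; producer surplus equals total surplus.
CS = 0.

CS = 0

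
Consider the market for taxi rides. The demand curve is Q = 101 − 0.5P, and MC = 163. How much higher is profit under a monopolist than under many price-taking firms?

Profit rises by 190.125

Inverting demand: P = 202 − 2Q.
Perfect competition: P = MC = 163, so 202 − 2Q = 163 and Q = 19.5.
Profit = (163 − 163)·19.5 = 0.
Monopoly sets MR = MC: 202 − 4Q = 163 ⇒ Q = 9.75, P = 202 − 2·9.75 = 182.5.
Profit = (182.5 − 163)·9.75 = 190.125.
Change in profit: 190.125 − 0 = 190.125.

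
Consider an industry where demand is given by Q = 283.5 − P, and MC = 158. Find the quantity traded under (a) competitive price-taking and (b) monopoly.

Competition: Q = 125.5; Monopoly: Q = 62.75

Inverting demand: P = 283.5 − Q.
Competitive firms price at marginal cost: P = 158, giving Q = 125.5.
Monopoly sets MR = MC: 283.5 − 2Q = 158 ⇒ Q = 62.75, P = 283.5 − 62.75 = 220.75.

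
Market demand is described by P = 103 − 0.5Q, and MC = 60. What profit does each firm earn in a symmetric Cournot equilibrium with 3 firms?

In a 3-firm Cournot equilibrium, symmetry and the first-order condition give q = (103 − 60)/(2) = 21.5. So Q = 64.5 and P = 70.75.
Each firm's profit = (70.75 − 60)·21.5 = 231.125.

π_i = 231.125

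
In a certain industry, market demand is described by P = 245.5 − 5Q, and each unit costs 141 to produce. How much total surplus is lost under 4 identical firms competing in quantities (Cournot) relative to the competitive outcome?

Competitive firms price at marginal cost: P = 141, giving Q = 20.9.
In a 4-firm Cournot equilibrium, symmetry and the first-order condition give q = (245.5 − 141)/(25) = 4.18. So Q = 16.72 and P = 161.9.
DWL is the triangle between Q = 16.72 and Q = 20.9: ½·(20.9 − 16.72)·(161.9 − 141) = 43.681.

DWL = 43.681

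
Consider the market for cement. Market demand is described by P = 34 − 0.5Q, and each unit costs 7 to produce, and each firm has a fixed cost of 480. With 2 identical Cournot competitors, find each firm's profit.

π_i = −318

Cournot with 2 identical firms: the symmetric best-response condition is 34 − 1.5q = 7. Each firm produces q = 18, total output Q = 36, price P = 16.
Each firm's profit = (16 − 7)·18 − 480 = −318.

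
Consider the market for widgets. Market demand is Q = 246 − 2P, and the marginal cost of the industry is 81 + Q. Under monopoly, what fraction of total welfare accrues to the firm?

PS/TS = 0.8

Inverting demand: P = 123 − 0.5Q.
Monopoly sets MR = MC: 123 − Q = 81 + Q ⇒ Q = 21, P = 123 − 0.5·21 = 112.5.
CS = ½·(123 − 112.5)·21 = 110.25.
PS = P·Q − VC(Q) = 112.5·21 − (81·21 + ½·1·21²) = 441.
Share captured = PS/TS = 441/551.25 = 0.8.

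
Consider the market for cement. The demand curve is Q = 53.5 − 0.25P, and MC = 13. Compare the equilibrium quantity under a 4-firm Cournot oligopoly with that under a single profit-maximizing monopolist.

Inverting demand: P = 214 − 4Q.
In a 4-firm Cournot equilibrium, symmetry and the first-order condition give q = (214 − 13)/(20) = 10.05. So Q = 40.2 and P = 53.2.
Monopoly sets MR = MC: 214 − 8Q = 13 ⇒ Q = 25.125, P = 214 − 4·25.125 = 113.5.

Cournot: Q = 40.2; Monopoly: Q = 25.125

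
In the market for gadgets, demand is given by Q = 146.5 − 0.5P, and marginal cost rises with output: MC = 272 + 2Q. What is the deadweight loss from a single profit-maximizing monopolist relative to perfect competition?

Inverting demand: P = 293 − 2Q.
Competitive equilibrium sets price equal to marginal cost: 293 − 2Q = 272 + 2Q, so Q = 5.25 and P = 282.5.
The monopolist equates marginal revenue to marginal cost: 293 − 4Q = 272 + 2Q, so Q = 3.5. From demand, P = 286.
CS = ½·(293 − 282.5)·5.25 = 441/16; PS = (282.5·5.25 − 272·5.25 − ½·2·5.25²) = 441/16; TS = 55.125.
CS = ½·(293 − 286)·3.5 = 12.25; PS = (286·3.5 − 272·3.5 − ½·2·3.5²) = 36.75; TS = 49.
DWL = 55.125 − 49 = 6.125.

DWL = 6.125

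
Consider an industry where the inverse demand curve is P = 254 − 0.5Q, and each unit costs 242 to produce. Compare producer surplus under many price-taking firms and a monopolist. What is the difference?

PS rises by 72

Perfect competition: P = MC = 242, so 254 − 0.5Q = 242 and Q = 24.
PS = (242 − 242)·24 = 0.
The monopolist equates marginal revenue to marginal cost: 254 − Q = 242, so Q = 12. From demand, P = 248.
PS = (248 − 242)·12 = 72.
Change in producer surplus: 72 − 0 = 72.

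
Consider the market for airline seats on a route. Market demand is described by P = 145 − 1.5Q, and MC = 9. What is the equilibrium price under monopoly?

Monopoly sets MR = MC: 145 − 3Q = 9 ⇒ Q = 136/3, P = 145 − 1.5·136/3 = 77.

P = 77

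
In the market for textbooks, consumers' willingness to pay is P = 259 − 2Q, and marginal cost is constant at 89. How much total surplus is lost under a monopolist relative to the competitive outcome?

DWL = 1806.25

Under competition P = MC = 89, so Q = (259 − 89)/2 = 85.
The monopolist equates marginal revenue to marginal cost: 259 − 4Q = 89, so Q = 42.5. From demand, P = 174.
DWL is the triangle between Q = 42.5 and Q = 85: ½·(85 − 42.5)·(174 − 89) = 1806.25.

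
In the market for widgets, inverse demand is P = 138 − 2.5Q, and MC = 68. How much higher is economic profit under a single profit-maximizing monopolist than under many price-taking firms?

Under competition P = MC = 68, so Q = (138 − 68)/2.5 = 28.
Profit = (68 − 68)·28 = 0.
A monopolist chooses Q where MR = MC. MR = 138 − 5Q; setting this equal to 68 gives Q = 14 and P = 103.
Profit = (103 − 68)·14 = 490.
Change in economic profit: 490 − 0 = 490.

Economic profit rises by 490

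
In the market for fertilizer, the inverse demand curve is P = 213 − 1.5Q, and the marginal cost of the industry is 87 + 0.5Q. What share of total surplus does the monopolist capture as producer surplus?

PS/TS = 0.7

The monopolist equates marginal revenue to marginal cost: 213 − 3Q = 87 + 0.5Q, so Q = 36. From demand, P = 159.
CS = ½·(213 − 159)·36 = 972.
PS = P·Q − VC(Q) = 159·36 − (87·36 + ½·0.5·36²) = 2268.
Share captured = PS/TS = 2268/3240 = 0.7.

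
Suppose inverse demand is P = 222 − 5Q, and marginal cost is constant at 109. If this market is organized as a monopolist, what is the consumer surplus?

CS = 319.225

Monopoly sets MR = MC: 222 − 10Q = 109 ⇒ Q = 11.3, P = 222 − 5·11.3 = 165.5.
CS = ½·(222 − 165.5)·11.3 = 319.225.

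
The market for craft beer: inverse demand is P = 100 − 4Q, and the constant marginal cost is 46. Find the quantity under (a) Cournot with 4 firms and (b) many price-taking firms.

In a 4-firm Cournot equilibrium, symmetry and the first-order condition give q = (100 − 46)/(20) = 2.7. So Q = 10.8 and P = 56.8.
Perfect competition: P = MC = 46, so 100 − 4Q = 46 and Q = 13.5.

Cournot: Q = 10.8; Competition: Q = 13.5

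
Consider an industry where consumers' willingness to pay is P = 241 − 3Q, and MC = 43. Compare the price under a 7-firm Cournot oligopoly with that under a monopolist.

Cournot with 7 identical firms: the symmetric best-response condition is 241 − 24q = 43. Each firm produces q = 8.25, total output Q = 57.75, price P = 67.75.
A monopolist chooses Q where MR = MC. MR = 241 − 6Q; setting this equal to 43 gives Q = 33 and P = 142.

Cournot: P = 67.75; Monopoly: P = 142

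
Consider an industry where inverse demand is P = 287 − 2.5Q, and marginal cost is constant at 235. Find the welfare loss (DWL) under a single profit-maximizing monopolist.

Competitive firms price at marginal cost: P = 235, giving Q = 20.8.
Monopoly sets MR = MC: 287 − 5Q = 235 ⇒ Q = 10.4, P = 287 − 2.5·10.4 = 261.
DWL is the triangle between Q = 10.4 and Q = 20.8: ½·(20.8 − 10.4)·(261 − 235) = 135.2.

DWL = 135.2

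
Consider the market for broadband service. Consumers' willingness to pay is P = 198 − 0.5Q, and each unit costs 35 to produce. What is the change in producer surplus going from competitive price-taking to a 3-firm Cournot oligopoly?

Under competition P = MC = 35, so Q = (198 − 35)/0.5 = 326.
PS = (35 − 35)·326 = 0.
In a 3-firm Cournot equilibrium, symmetry and the first-order condition give q = (198 − 35)/(2) = 81.5. So Q = 244.5 and P = 75.75.
PS = (75.75 − 35)·244.5 = 9963.375.
Change in producer surplus: 9963.375 − 0 = 9963.375.

Producer surplus rises by 9963.375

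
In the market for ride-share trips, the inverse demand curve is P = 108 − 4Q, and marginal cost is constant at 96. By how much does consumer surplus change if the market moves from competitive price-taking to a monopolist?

Perfect competition: P = MC = 96, so 108 − 4Q = 96 and Q = 3.
CS = ½·(108 − 96)·3 = 18.
The monopolist equates marginal revenue to marginal cost: 108 − 8Q = 96, so Q = 1.5. From demand, P = 102.
CS = ½·(108 − 102)·1.5 = 4.5.
Change in consumer surplus: 4.5 − 18 = −13.5.

Consumer surplus falls by 13.5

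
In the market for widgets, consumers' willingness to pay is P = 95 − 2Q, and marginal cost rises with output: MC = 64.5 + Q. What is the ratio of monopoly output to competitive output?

Q_m/Q_c = 0.6

A monopolist chooses Q where MR = MC. MR = 95 − 4Q; setting this equal to 64.5 + Q gives Q = 6.1 and P = 82.8.
Competitive equilibrium sets price equal to marginal cost: 95 − 2Q = 64.5 + Q, so Q = 61/6 and P = 224/3.
Ratio Q_m/Q_c = 6.1/(61/6) = 0.6.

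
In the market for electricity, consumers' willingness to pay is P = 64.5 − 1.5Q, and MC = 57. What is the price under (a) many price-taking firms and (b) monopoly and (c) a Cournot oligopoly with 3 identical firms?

Competition: P = 57; Monopoly: P = 60.75; Cournot: P = 58.875

Perfect competition: P = MC = 57, so 64.5 − 1.5Q = 57 and Q = 5.
Monopoly sets MR = MC: 64.5 − 3Q = 57 ⇒ Q = 2.5, P = 64.5 − 1.5·2.5 = 60.75.
With 3 symmetric Cournot firms, each firm's FOC gives 64.5 − 6q = 57, so q = 1.25, Q = 3·1.25 = 3.75, and P = 58.875.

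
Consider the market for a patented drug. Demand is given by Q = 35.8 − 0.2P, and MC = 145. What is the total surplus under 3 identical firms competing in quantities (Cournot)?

Inverting demand: P = 179 − 5Q.
With 3 symmetric Cournot firms, each firm's FOC gives 179 − 20q = 145, so q = 1.7, Q = 3·1.7 = 5.1, and P = 153.5.
CS = ½·(179 − 153.5)·5.1 = 65.025; PS = (153.5 − 145)·5.1 = 43.35; TS = 108.375.

TS = 108.375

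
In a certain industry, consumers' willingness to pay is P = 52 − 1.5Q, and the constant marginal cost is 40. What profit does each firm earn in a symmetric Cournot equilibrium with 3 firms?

With 3 symmetric Cournot firms, each firm's FOC gives 52 − 6q = 40, so q = 2, Q = 3·2 = 6, and P = 43.
Each firm's profit = (43 − 40)·2 = 6.

π_i = 6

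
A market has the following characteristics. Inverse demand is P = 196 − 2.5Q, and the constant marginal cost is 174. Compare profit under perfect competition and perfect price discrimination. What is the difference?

Perfect competition: P = MC = 174, so 196 − 2.5Q = 174 and Q = 8.8.
Profit = (174 − 174)·8.8 = 0.
A perfectly discriminating monopolist sells every unit with P(Q) ≥ MC(Q), so output equals the competitive quantity Q = 8.8. Each buyer pays their reservation price, so CS = 0 and the firm captures all surplus.
PS equals the full surplus area, 96.8. Profit = 96.8 = 96.8.
Change in profit: 96.8 − 0 = 96.8.

Profit rises by 96.8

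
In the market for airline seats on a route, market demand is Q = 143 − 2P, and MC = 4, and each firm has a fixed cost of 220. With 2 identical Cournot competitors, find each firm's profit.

Inverting demand: P = 71.5 − 0.5Q.
In a 2-firm Cournot equilibrium, symmetry and the first-order condition give q = (71.5 − 4)/(1.5) = 45. So Q = 90 and P = 26.5.
Each firm's profit = (26.5 − 4)·45 − 220 = 792.5.

π_i = 792.5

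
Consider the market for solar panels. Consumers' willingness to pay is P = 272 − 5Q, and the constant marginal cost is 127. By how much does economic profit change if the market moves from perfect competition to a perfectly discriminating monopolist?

Economic profit rises by 2102.5

Competitive firms price at marginal cost: P = 127, giving Q = 29.
Profit = (127 − 127)·29 = 0.
With perfect price discrimination, output is the efficient level Q = 29 (where demand meets MC), but every buyer pays their willingness to pay: CS = 0 and PS = total surplus.
PS equals the full surplus area, 2102.5. Profit = 2102.5 = 2102.5.
Change in economic profit: 2102.5 − 0 = 2102.5.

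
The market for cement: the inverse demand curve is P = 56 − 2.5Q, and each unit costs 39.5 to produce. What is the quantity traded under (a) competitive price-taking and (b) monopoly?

Under competition P = MC = 39.5, so Q = (56 − 39.5)/2.5 = 6.6.
The monopolist equates marginal revenue to marginal cost: 56 − 5Q = 39.5, so Q = 3.3. From demand, P = 47.75.

Competition: Q = 6.6; Monopoly: Q = 3.3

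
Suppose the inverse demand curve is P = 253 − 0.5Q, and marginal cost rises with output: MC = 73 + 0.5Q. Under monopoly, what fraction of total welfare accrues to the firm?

Monopoly sets MR = MC: 253 − Q = 73 + 0.5Q ⇒ Q = 120, P = 253 − 0.5·120 = 193.
CS = ½·(253 − 193)·120 = 3600.
PS = P·Q − VC(Q) = 193·120 − (73·120 + ½·0.5·120²) = 10800.
Share captured = PS/TS = 10800/14400 = 0.75.

PS/TS = 0.75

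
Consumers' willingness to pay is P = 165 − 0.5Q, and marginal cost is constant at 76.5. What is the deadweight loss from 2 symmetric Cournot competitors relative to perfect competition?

DWL = 870.25

Under competition P = MC = 76.5, so Q = (165 − 76.5)/0.5 = 177.
In a 2-firm Cournot equilibrium, symmetry and the first-order condition give q = (165 − 76.5)/(1.5) = 59. So Q = 118 and P = 106.
DWL is the triangle between Q = 118 and Q = 177: ½·(177 − 118)·(106 − 76.5) = 870.25.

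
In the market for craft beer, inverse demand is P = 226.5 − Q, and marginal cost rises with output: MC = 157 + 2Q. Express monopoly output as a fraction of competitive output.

The monopolist equates marginal revenue to marginal cost: 226.5 − 2Q = 157 + 2Q, so Q = 17.375. From demand, P = 209.125.
Under competition P = MC: 226.5 − Q = 157 + 2Q ⇒ Q = 139/6, P = 610/3.
Ratio Q_m/Q_c = 17.375/(139/6) = 0.75.

Q_m/Q_c = 0.75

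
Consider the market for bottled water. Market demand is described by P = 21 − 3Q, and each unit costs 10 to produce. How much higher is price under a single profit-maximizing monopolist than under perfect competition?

P rises by 5.5

Perfect competition: P = MC = 10, so 21 − 3Q = 10 and Q = 11/3.
The monopolist equates marginal revenue to marginal cost: 21 − 6Q = 10, so Q = 11/6. From demand, P = 15.5.
Change in price: 15.5 − 10 = 5.5.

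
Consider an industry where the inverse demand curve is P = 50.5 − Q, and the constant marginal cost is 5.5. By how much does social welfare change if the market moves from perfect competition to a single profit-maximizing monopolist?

Perfect competition: P = MC = 5.5, so 50.5 − Q = 5.5 and Q = 45.
CS = ½·(50.5 − 5.5)·45 = 1012.5; PS = (5.5 − 5.5)·45 = 0; TS = 1012.5.
A monopolist chooses Q where MR = MC. MR = 50.5 − 2Q; setting this equal to 5.5 gives Q = 22.5 and P = 28.
CS = ½·(50.5 − 28)·22.5 = 253.125; PS = (28 − 5.5)·22.5 = 506.25; TS = 759.375.
Change in social welfare: 759.375 − 1012.5 = −253.125.

Social welfare falls by 253.125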